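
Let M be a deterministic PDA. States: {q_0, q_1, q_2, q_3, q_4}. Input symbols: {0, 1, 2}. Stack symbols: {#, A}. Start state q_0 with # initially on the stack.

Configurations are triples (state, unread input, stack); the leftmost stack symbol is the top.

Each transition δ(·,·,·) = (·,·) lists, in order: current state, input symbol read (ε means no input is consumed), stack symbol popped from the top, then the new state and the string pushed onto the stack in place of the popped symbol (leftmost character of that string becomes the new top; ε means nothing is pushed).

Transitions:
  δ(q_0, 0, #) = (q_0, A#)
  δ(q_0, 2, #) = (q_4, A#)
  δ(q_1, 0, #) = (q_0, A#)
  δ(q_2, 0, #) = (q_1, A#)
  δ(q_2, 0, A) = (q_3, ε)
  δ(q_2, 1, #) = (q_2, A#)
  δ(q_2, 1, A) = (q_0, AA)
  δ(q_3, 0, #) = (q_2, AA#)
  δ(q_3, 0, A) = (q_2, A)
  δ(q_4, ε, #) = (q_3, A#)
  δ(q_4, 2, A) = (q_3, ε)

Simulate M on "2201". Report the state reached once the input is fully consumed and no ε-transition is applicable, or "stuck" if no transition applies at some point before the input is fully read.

q_0

(q_0, 2201, #)
  read 2, top #: go to q_4, push A# → (q_4, 201, A#)
  read 2, top A: go to q_3, push ε → (q_3, 01, #)
  read 0, top #: go to q_2, push AA# → (q_2, 1, AA#)
  read 1, top A: go to q_0, push AA → (q_0, ε, AAA#)
All input consumed; M is in state q_0.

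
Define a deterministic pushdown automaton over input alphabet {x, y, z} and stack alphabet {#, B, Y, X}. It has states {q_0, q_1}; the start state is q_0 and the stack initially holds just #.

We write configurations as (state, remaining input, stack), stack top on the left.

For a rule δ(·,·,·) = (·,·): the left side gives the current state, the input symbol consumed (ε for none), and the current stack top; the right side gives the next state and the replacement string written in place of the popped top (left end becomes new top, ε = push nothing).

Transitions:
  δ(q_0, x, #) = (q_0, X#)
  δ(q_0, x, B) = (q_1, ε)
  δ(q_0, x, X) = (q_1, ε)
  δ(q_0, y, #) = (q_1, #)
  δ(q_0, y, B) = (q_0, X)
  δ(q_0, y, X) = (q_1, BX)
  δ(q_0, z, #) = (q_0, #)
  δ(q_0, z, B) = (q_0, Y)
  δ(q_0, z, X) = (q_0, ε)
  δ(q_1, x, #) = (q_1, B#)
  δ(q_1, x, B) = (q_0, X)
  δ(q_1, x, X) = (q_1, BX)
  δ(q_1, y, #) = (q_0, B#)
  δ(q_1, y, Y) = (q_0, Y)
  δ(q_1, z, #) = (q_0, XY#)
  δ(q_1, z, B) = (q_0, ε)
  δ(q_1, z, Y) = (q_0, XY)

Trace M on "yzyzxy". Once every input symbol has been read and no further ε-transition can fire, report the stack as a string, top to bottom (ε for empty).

(q_0, yzyzxy, #)
  read y, top #: go to q_1, push # → (q_1, zyzxy, #)
  read z, top #: go to q_0, push XY# → (q_0, yzxy, XY#)
  read y, top X: go to q_1, push BX → (q_1, zxy, BXY#)
  read z, top B: go to q_0, push ε → (q_0, xy, XY#)
  read x, top X: go to q_1, push ε → (q_1, y, Y#)
  read y, top Y: go to q_0, push Y → (q_0, ε, Y#)
All input consumed in state q_0 with stack Y#.

Y#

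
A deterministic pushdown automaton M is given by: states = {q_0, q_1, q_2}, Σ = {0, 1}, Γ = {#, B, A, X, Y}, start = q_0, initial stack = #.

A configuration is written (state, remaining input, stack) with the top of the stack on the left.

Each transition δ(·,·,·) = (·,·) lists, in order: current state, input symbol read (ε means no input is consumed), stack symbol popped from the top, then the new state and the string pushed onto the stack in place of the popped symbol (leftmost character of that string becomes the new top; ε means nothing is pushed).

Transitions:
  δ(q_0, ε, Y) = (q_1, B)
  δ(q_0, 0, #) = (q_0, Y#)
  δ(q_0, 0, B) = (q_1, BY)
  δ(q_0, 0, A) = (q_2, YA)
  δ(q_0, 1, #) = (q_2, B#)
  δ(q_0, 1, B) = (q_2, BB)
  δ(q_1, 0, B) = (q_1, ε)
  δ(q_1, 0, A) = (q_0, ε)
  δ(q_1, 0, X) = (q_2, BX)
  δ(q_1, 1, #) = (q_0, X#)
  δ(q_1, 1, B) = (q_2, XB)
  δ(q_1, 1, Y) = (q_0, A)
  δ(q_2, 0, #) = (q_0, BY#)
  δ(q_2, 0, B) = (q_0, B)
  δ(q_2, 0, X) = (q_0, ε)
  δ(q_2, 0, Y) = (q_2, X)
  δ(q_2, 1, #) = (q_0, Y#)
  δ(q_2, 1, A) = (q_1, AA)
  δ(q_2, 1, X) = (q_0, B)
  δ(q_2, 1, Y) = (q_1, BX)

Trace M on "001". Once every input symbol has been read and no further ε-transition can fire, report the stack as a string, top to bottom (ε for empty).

X#

(q_0, 001, #) ⊢ (q_0, 01, Y#) ⊢ (q_1, 01, B#) ⊢ (q_1, 1, #) ⊢ (q_0, ε, X#)
All input consumed in state q_0 with stack X#.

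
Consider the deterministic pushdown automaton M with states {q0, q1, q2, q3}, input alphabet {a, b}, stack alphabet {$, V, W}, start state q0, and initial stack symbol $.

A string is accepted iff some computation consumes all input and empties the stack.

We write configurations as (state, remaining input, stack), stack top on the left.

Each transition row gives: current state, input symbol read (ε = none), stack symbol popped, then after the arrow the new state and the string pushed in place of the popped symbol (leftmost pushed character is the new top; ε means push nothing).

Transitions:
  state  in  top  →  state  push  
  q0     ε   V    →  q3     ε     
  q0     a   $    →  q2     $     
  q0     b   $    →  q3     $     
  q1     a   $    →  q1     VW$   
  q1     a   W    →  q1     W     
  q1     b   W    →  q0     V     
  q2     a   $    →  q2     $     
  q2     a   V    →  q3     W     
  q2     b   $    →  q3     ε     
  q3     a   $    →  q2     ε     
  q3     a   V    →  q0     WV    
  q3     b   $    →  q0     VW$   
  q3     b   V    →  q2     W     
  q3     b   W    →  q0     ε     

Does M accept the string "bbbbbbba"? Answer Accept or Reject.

(q0, bbbbbbba, $)
  read b, top $: go to q3, push $ → (q3, bbbbbba, $)
  read b, top $: go to q0, push VW$ → (q0, bbbbba, VW$)
  ε-move, top V: go to q3, push ε → (q3, bbbbba, W$)
  read b, top W: go to q0, push ε → (q0, bbbba, $)
  read b, top $: go to q3, push $ → (q3, bbba, $)
  read b, top $: go to q0, push VW$ → (q0, bba, VW$)
  ε-move, top V: go to q3, push ε → (q3, bba, W$)
  read b, top W: go to q0, push ε → (q0, ba, $)
  read b, top $: go to q3, push $ → (q3, a, $)
  read a, top $: go to q2, push ε → (q2, ε, ε)
All input consumed and the stack is empty.

Accept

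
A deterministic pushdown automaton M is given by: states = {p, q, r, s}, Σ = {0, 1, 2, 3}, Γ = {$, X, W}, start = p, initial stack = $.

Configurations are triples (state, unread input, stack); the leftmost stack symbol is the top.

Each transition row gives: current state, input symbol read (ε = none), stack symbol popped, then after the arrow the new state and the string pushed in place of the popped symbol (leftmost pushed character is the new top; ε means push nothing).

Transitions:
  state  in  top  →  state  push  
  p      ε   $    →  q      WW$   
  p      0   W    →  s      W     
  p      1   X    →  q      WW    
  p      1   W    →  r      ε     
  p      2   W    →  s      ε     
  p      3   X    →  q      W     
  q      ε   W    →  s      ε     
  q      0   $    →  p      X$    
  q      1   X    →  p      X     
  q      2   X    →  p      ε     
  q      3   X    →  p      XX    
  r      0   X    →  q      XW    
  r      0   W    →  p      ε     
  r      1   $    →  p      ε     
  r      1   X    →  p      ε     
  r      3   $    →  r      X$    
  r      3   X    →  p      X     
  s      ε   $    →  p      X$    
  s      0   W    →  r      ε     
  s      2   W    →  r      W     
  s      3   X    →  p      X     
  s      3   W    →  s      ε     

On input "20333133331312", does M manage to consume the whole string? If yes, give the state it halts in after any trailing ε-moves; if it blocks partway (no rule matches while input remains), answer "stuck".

(p, 20333133331312, $)
  ε-move, top $: go to q, push WW$ → (q, 20333133331312, WW$)
  ε-move, top W: go to s, push ε → (s, 20333133331312, W$)
  read 2, top W: go to r, push W → (r, 0333133331312, W$)
  read 0, top W: go to p, push ε → (p, 333133331312, $)
  ε-move, top $: go to q, push WW$ → (q, 333133331312, WW$)
  ε-move, top W: go to s, push ε → (s, 333133331312, W$)
  read 3, top W: go to s, push ε → (s, 33133331312, $)
  ε-move, top $: go to p, push X$ → (p, 33133331312, X$)
  read 3, top X: go to q, push W → (q, 3133331312, W$)
  ε-move, top W: go to s, push ε → (s, 3133331312, $)
  ε-move, top $: go to p, push X$ → (p, 3133331312, X$)
  read 3, top X: go to q, push W → (q, 133331312, W$)
  ε-move, top W: go to s, push ε → (s, 133331312, $)
  ε-move, top $: go to p, push X$ → (p, 133331312, X$)
  read 1, top X: go to q, push WW → (q, 33331312, WW$)
  ε-move, top W: go to s, push ε → (s, 33331312, W$)
  read 3, top W: go to s, push ε → (s, 3331312, $)
  ε-move, top $: go to p, push X$ → (p, 3331312, X$)
  read 3, top X: go to q, push W → (q, 331312, W$)
  ε-move, top W: go to s, push ε → (s, 331312, $)
  ε-move, top $: go to p, push X$ → (p, 331312, X$)
  read 3, top X: go to q, push W → (q, 31312, W$)
  ε-move, top W: go to s, push ε → (s, 31312, $)
  ε-move, top $: go to p, push X$ → (p, 31312, X$)
  read 3, top X: go to q, push W → (q, 1312, W$)
  ε-move, top W: go to s, push ε → (s, 1312, $)
  ε-move, top $: go to p, push X$ → (p, 1312, X$)
  read 1, top X: go to q, push WW → (q, 312, WW$)
  ε-move, top W: go to s, push ε → (s, 312, W$)
  read 3, top W: go to s, push ε → (s, 12, $)
  ε-move, top $: go to p, push X$ → (p, 12, X$)
  read 1, top X: go to q, push WW → (q, 2, WW$)
  ε-move, top W: go to s, push ε → (s, 2, W$)
  read 2, top W: go to r, push W → (r, ε, W$)
All input consumed; M is in state r.

r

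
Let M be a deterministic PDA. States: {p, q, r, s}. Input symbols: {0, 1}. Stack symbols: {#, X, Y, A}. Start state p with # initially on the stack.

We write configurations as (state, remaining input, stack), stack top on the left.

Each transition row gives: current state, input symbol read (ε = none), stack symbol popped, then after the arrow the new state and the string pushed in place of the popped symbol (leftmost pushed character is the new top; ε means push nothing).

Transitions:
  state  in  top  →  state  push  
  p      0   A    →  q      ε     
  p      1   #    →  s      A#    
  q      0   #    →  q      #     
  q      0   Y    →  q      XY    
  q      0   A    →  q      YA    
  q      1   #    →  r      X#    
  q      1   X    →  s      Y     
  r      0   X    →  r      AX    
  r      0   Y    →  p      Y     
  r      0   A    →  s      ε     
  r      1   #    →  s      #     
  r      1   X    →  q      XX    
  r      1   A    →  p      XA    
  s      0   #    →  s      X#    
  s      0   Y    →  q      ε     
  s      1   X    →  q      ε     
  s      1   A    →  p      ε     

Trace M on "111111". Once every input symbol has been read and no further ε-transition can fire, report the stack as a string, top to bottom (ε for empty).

#

(p, 111111, #) ⊢ (s, 11111, A#) ⊢ (p, 1111, #) ⊢ (s, 111, A#) ⊢ (p, 11, #) ⊢ (s, 1, A#) ⊢ (p, ε, #)
All input consumed in state p with stack #.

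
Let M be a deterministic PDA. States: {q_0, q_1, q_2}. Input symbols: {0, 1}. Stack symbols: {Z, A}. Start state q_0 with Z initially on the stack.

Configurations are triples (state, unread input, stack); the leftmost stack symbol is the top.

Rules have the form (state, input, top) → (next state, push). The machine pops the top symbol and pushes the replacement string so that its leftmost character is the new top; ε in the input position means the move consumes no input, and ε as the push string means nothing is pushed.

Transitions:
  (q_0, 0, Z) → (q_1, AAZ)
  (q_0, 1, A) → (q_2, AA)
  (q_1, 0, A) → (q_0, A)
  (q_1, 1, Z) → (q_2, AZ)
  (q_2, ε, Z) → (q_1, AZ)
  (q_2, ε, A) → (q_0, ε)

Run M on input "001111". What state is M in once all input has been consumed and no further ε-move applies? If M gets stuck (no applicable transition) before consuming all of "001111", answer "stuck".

q_0

(q_0, 001111, Z) ⊢ (q_1, 01111, AAZ) ⊢ (q_0, 1111, AAZ) ⊢ (q_2, 111, AAAZ) ⊢ (q_0, 111, AAZ) ⊢ (q_2, 11, AAAZ) ⊢ (q_0, 11, AAZ) ⊢ (q_2, 1, AAAZ) ⊢ (q_0, 1, AAZ) ⊢ (q_2, ε, AAAZ) ⊢ (q_0, ε, AAZ)
All input consumed; M is in state q_0.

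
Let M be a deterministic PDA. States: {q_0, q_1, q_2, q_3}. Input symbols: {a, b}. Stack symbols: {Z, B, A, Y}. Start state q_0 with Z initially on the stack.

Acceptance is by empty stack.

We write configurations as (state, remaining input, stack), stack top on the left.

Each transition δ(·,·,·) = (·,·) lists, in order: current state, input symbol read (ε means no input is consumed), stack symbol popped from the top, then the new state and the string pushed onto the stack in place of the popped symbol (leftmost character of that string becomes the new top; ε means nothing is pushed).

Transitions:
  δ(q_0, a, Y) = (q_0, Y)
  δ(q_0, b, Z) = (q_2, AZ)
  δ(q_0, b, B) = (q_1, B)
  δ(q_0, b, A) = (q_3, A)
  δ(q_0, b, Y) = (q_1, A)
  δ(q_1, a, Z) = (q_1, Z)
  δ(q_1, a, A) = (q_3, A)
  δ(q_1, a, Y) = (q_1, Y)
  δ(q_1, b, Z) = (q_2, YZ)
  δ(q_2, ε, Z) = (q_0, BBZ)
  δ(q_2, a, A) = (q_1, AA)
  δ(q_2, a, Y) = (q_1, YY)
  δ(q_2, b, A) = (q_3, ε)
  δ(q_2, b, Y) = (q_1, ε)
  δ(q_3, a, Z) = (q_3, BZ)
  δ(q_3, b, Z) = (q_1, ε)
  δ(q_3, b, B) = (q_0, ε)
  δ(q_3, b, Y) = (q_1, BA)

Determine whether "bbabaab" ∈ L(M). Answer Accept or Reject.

(q_0, bbabaab, Z)
  read b, top Z: go to q_2, push AZ → (q_2, babaab, AZ)
  read b, top A: go to q_3, push ε → (q_3, abaab, Z)
  read a, top Z: go to q_3, push BZ → (q_3, baab, BZ)
  read b, top B: go to q_0, push ε → (q_0, aab, Z)
No transition applies at (q_0, aab, Z); input not fully consumed.

Reject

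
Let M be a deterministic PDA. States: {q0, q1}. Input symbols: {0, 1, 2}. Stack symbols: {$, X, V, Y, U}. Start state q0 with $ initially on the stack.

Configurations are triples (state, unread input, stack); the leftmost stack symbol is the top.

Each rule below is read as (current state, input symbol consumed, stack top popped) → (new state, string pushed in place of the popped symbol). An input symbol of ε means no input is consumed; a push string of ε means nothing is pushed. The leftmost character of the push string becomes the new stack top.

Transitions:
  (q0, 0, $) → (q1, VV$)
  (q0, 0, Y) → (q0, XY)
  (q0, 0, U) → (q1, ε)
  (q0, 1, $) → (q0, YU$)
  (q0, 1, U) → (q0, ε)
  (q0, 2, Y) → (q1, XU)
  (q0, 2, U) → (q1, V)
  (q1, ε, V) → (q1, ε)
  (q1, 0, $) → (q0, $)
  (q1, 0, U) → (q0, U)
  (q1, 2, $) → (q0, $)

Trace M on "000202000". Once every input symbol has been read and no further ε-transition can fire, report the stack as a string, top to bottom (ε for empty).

(q0, 000202000, $)
  read 0, top $: go to q1, push VV$ → (q1, 00202000, VV$)
  ε-move, top V: go to q1, push ε → (q1, 00202000, V$)
  ε-move, top V: go to q1, push ε → (q1, 00202000, $)
  read 0, top $: go to q0, push $ → (q0, 0202000, $)
  read 0, top $: go to q1, push VV$ → (q1, 202000, VV$)
  ε-move, top V: go to q1, push ε → (q1, 202000, V$)
  ε-move, top V: go to q1, push ε → (q1, 202000, $)
  read 2, top $: go to q0, push $ → (q0, 02000, $)
  read 0, top $: go to q1, push VV$ → (q1, 2000, VV$)
  ε-move, top V: go to q1, push ε → (q1, 2000, V$)
  ε-move, top V: go to q1, push ε → (q1, 2000, $)
  read 2, top $: go to q0, push $ → (q0, 000, $)
  read 0, top $: go to q1, push VV$ → (q1, 00, VV$)
  ε-move, top V: go to q1, push ε → (q1, 00, V$)
  ε-move, top V: go to q1, push ε → (q1, 00, $)
  read 0, top $: go to q0, push $ → (q0, 0, $)
  read 0, top $: go to q1, push VV$ → (q1, ε, VV$)
  ε-move, top V: go to q1, push ε → (q1, ε, V$)
  ε-move, top V: go to q1, push ε → (q1, ε, $)
All input consumed in state q1 with stack $.

$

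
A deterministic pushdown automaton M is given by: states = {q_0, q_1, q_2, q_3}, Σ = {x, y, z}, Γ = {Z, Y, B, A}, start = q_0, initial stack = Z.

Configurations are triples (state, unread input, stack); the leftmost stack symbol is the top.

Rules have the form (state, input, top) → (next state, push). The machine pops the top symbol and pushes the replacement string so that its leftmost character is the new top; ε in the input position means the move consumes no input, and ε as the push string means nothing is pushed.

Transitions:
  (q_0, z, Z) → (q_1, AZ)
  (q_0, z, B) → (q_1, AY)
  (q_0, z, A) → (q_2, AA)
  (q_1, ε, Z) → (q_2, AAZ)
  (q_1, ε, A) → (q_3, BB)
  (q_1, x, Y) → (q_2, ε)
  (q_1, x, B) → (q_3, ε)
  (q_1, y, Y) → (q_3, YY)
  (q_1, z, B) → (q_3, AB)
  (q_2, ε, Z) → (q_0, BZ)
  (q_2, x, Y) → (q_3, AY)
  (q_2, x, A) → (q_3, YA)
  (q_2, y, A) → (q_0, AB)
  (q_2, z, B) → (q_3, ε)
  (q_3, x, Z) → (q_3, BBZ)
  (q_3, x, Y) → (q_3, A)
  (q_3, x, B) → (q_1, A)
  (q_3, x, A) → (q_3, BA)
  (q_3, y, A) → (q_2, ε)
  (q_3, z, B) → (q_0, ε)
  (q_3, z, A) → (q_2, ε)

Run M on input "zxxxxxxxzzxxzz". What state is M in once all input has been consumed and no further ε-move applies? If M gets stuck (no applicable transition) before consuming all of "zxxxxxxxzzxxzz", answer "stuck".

(q_0, zxxxxxxxzzxxzz, Z) ⊢ (q_1, xxxxxxxzzxxzz, AZ) ⊢ (q_3, xxxxxxxzzxxzz, BBZ) ⊢ (q_1, xxxxxxzzxxzz, ABZ) ⊢ (q_3, xxxxxxzzxxzz, BBBZ) ⊢ (q_1, xxxxxzzxxzz, ABBZ) ⊢ (q_3, xxxxxzzxxzz, BBBBZ) ⊢ (q_1, xxxxzzxxzz, ABBBZ) ⊢ (q_3, xxxxzzxxzz, BBBBBZ) ⊢ (q_1, xxxzzxxzz, ABBBBZ) ⊢ (q_3, xxxzzxxzz, BBBBBBZ) ⊢ (q_1, xxzzxxzz, ABBBBBZ) ⊢ (q_3, xxzzxxzz, BBBBBBBZ) ⊢ (q_1, xzzxxzz, ABBBBBBZ) ⊢ (q_3, xzzxxzz, BBBBBBBBZ) ⊢ (q_1, zzxxzz, ABBBBBBBZ) ⊢ (q_3, zzxxzz, BBBBBBBBBZ) ⊢ (q_0, zxxzz, BBBBBBBBZ) ⊢ (q_1, xxzz, AYBBBBBBBZ) ⊢ (q_3, xxzz, BBYBBBBBBBZ) ⊢ (q_1, xzz, ABYBBBBBBBZ) ⊢ (q_3, xzz, BBBYBBBBBBBZ) ⊢ (q_1, zz, ABBYBBBBBBBZ) ⊢ (q_3, zz, BBBBYBBBBBBBZ) ⊢ (q_0, z, BBBYBBBBBBBZ) ⊢ (q_1, ε, AYBBYBBBBBBBZ) ⊢ (q_3, ε, BBYBBYBBBBBBBZ)
All input consumed; M is in state q_3.

q_3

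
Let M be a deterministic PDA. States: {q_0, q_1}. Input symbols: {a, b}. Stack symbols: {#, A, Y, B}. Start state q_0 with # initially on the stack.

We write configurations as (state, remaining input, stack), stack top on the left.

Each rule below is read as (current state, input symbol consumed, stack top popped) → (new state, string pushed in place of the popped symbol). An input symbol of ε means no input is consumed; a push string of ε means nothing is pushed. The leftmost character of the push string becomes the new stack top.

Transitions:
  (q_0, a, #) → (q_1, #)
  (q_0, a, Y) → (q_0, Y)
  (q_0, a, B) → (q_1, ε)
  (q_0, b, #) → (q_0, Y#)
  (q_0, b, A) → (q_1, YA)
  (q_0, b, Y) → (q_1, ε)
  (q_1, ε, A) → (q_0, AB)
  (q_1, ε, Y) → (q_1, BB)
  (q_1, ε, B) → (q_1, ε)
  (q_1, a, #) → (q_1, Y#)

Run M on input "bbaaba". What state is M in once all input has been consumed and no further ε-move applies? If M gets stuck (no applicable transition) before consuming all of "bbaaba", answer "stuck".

stuck

(q_0, bbaaba, #)
  read b, top #: go to q_0, push Y# → (q_0, baaba, Y#)
  read b, top Y: go to q_1, push ε → (q_1, aaba, #)
  read a, top #: go to q_1, push Y# → (q_1, aba, Y#)
  ε-move, top Y: go to q_1, push BB → (q_1, aba, BB#)
  ε-move, top B: go to q_1, push ε → (q_1, aba, B#)
  ε-move, top B: go to q_1, push ε → (q_1, aba, #)
  read a, top #: go to q_1, push Y# → (q_1, ba, Y#)
  ε-move, top Y: go to q_1, push BB → (q_1, ba, BB#)
  ε-move, top B: go to q_1, push ε → (q_1, ba, B#)
  ε-move, top B: go to q_1, push ε → (q_1, ba, #)
No transition for (q_1, b, top #); M blocks with input ba remaining.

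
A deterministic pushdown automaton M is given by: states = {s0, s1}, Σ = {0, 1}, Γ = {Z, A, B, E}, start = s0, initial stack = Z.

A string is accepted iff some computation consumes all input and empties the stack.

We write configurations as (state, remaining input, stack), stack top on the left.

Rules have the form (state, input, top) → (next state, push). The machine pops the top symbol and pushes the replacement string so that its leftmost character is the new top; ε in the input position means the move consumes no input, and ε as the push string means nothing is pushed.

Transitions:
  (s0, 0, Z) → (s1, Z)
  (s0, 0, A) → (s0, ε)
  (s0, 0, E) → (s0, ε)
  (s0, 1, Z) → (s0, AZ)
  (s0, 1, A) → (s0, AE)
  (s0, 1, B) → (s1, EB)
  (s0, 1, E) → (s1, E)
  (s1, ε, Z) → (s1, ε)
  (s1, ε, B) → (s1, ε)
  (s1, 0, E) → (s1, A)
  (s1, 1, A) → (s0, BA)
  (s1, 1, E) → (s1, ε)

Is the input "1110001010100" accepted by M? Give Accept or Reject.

Accept

(s0, 1110001010100, Z) ⊢ (s0, 110001010100, AZ) ⊢ (s0, 10001010100, AEZ) ⊢ (s0, 0001010100, AEEZ) ⊢ (s0, 001010100, EEZ) ⊢ (s0, 01010100, EZ) ⊢ (s0, 1010100, Z) ⊢ (s0, 010100, AZ) ⊢ (s0, 10100, Z) ⊢ (s0, 0100, AZ) ⊢ (s0, 100, Z) ⊢ (s0, 00, AZ) ⊢ (s0, 0, Z) ⊢ (s1, ε, Z) ⊢ (s1, ε, ε)
All input consumed and the stack is empty.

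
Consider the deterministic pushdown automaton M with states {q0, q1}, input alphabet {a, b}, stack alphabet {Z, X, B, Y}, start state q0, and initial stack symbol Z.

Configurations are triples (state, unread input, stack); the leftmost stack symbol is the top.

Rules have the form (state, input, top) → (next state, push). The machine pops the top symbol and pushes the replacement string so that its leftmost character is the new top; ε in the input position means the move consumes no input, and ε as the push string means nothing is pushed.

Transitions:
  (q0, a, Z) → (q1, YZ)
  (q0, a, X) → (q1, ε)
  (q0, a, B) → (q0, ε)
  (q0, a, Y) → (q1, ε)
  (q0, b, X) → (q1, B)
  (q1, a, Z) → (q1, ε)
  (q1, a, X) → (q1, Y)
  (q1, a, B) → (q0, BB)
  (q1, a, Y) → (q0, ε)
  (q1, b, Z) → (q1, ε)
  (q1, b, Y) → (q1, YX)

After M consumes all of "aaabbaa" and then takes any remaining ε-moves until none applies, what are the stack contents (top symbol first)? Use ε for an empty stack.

(q0, aaabbaa, Z)
  read a, top Z: go to q1, push YZ → (q1, aabbaa, YZ)
  read a, top Y: go to q0, push ε → (q0, abbaa, Z)
  read a, top Z: go to q1, push YZ → (q1, bbaa, YZ)
  read b, top Y: go to q1, push YX → (q1, baa, YXZ)
  read b, top Y: go to q1, push YX → (q1, aa, YXXZ)
  read a, top Y: go to q0, push ε → (q0, a, XXZ)
  read a, top X: go to q1, push ε → (q1, ε, XZ)
All input consumed in state q1 with stack XZ.

XZ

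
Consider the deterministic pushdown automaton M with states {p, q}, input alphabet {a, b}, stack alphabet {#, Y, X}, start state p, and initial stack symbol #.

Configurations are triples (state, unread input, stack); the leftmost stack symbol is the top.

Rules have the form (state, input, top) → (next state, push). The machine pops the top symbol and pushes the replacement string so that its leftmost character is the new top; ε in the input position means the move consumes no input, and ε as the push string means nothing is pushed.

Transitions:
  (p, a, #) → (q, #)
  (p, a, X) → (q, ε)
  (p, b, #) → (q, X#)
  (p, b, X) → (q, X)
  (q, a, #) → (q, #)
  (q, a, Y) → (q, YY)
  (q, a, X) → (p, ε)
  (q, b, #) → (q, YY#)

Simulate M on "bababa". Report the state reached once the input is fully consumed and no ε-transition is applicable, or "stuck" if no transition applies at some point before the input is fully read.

(p, bababa, #)
  read b, top #: go to q, push X# → (q, ababa, X#)
  read a, top X: go to p, push ε → (p, baba, #)
  read b, top #: go to q, push X# → (q, aba, X#)
  read a, top X: go to p, push ε → (p, ba, #)
  read b, top #: go to q, push X# → (q, a, X#)
  read a, top X: go to p, push ε → (p, ε, #)
All input consumed; M is in state p.

p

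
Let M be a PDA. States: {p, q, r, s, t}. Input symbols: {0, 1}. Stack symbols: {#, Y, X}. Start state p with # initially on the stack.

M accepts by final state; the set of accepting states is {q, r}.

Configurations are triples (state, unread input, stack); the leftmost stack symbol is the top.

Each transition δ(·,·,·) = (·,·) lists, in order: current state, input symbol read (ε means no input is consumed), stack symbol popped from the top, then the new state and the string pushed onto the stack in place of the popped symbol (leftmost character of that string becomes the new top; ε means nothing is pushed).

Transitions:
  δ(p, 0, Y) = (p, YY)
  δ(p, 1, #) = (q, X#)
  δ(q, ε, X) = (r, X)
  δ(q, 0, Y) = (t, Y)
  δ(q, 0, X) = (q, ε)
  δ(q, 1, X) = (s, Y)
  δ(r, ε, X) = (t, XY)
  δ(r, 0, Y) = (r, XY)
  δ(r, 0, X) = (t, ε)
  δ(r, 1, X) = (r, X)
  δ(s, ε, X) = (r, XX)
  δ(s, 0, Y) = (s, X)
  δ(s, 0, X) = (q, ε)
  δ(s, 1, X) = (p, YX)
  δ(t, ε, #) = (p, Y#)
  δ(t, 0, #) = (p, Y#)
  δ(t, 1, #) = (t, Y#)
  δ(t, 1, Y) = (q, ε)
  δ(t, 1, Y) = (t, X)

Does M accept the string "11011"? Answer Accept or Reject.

Accept

One accepting computation: (p, 11011, #) ⊢ (q, 1011, X#) ⊢ (r, 1011, X#) ⊢ (r, 011, X#) ⊢ (t, 11, #) ⊢ (t, 1, Y#) ⊢ (q, ε, #)
All input consumed and state q ∈ F.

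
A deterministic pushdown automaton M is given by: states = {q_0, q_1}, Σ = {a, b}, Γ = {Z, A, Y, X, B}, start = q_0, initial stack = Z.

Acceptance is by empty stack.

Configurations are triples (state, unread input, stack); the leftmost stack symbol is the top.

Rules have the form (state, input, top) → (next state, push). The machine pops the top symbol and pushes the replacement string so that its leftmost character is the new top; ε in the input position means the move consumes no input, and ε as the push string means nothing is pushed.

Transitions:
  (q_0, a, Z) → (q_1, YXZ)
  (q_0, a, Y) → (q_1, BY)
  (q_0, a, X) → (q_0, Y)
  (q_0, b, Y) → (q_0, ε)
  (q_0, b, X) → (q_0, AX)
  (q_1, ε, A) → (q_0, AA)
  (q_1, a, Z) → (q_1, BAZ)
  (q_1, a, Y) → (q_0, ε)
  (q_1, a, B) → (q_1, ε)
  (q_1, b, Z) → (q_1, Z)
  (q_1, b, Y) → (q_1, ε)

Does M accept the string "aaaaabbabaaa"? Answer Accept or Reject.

(q_0, aaaaabbabaaa, Z)
  read a, top Z: go to q_1, push YXZ → (q_1, aaaabbabaaa, YXZ)
  read a, top Y: go to q_0, push ε → (q_0, aaabbabaaa, XZ)
  read a, top X: go to q_0, push Y → (q_0, aabbabaaa, YZ)
  read a, top Y: go to q_1, push BY → (q_1, abbabaaa, BYZ)
  read a, top B: go to q_1, push ε → (q_1, bbabaaa, YZ)
  read b, top Y: go to q_1, push ε → (q_1, babaaa, Z)
  read b, top Z: go to q_1, push Z → (q_1, abaaa, Z)
  read a, top Z: go to q_1, push BAZ → (q_1, baaa, BAZ)
No transition applies at (q_1, baaa, BAZ); input not fully consumed.

Reject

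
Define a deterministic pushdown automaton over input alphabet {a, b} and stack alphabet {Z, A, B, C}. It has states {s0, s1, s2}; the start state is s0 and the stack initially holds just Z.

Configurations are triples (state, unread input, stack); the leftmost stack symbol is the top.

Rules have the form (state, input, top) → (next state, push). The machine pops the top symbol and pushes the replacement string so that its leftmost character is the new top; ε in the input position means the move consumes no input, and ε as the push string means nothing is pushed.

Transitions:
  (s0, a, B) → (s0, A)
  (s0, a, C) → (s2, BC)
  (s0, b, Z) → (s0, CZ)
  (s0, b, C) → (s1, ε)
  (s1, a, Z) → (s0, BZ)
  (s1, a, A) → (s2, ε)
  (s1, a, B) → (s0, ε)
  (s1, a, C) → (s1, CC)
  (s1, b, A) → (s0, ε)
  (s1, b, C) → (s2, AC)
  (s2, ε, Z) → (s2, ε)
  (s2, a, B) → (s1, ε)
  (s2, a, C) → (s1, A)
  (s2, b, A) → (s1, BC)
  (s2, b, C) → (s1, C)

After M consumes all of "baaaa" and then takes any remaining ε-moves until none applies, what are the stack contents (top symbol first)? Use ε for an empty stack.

CCCZ

(s0, baaaa, Z)
  read b, top Z: go to s0, push CZ → (s0, aaaa, CZ)
  read a, top C: go to s2, push BC → (s2, aaa, BCZ)
  read a, top B: go to s1, push ε → (s1, aa, CZ)
  read a, top C: go to s1, push CC → (s1, a, CCZ)
  read a, top C: go to s1, push CC → (s1, ε, CCCZ)
All input consumed in state s1 with stack CCCZ.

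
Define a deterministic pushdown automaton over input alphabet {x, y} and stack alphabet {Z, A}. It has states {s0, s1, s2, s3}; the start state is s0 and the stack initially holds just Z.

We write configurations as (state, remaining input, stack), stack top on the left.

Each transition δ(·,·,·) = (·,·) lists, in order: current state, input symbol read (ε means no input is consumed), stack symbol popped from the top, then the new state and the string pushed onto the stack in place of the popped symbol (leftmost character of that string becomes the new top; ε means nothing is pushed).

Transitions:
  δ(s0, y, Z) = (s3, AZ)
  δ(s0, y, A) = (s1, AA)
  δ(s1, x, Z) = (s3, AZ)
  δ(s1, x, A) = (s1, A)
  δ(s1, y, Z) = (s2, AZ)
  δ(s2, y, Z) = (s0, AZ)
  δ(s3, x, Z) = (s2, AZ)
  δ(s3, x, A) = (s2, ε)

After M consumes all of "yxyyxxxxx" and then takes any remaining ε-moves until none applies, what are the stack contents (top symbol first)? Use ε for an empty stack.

(s0, yxyyxxxxx, Z) ⊢ (s3, xyyxxxxx, AZ) ⊢ (s2, yyxxxxx, Z) ⊢ (s0, yxxxxx, AZ) ⊢ (s1, xxxxx, AAZ) ⊢ (s1, xxxx, AAZ) ⊢ (s1, xxx, AAZ) ⊢ (s1, xx, AAZ) ⊢ (s1, x, AAZ) ⊢ (s1, ε, AAZ)
All input consumed in state s1 with stack AAZ.

AAZ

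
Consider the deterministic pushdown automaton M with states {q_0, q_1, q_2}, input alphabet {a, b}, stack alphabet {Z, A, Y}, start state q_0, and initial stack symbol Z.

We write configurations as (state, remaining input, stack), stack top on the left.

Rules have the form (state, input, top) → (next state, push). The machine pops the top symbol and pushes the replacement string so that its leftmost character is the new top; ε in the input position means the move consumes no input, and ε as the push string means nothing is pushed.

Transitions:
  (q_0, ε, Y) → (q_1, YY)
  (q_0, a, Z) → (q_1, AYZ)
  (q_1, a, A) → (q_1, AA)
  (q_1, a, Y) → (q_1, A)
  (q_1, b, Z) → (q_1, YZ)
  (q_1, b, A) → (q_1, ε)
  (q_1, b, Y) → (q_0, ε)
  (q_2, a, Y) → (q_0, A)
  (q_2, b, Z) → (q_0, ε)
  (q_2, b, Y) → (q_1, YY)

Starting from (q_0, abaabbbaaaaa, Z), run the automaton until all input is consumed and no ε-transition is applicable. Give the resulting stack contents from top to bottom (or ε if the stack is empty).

(q_0, abaabbbaaaaa, Z) ⊢ (q_1, baabbbaaaaa, AYZ) ⊢ (q_1, aabbbaaaaa, YZ) ⊢ (q_1, abbbaaaaa, AZ) ⊢ (q_1, bbbaaaaa, AAZ) ⊢ (q_1, bbaaaaa, AZ) ⊢ (q_1, baaaaa, Z) ⊢ (q_1, aaaaa, YZ) ⊢ (q_1, aaaa, AZ) ⊢ (q_1, aaa, AAZ) ⊢ (q_1, aa, AAAZ) ⊢ (q_1, a, AAAAZ) ⊢ (q_1, ε, AAAAAZ)
All input consumed in state q_1 with stack AAAAAZ.

AAAAAZ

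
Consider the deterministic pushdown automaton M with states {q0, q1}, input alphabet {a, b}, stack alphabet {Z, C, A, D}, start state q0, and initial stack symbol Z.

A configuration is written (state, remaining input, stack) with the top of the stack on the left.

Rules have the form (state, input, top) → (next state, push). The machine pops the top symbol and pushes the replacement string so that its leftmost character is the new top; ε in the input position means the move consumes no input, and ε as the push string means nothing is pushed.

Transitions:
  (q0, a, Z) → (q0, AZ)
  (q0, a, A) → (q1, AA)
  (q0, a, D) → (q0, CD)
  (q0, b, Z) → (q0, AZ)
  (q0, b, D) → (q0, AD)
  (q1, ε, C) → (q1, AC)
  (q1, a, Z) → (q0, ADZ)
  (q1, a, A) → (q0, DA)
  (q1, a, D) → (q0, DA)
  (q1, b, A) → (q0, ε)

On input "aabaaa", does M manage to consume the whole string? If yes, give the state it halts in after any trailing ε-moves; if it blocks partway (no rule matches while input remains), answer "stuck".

(q0, aabaaa, Z)
  read a, top Z: go to q0, push AZ → (q0, abaaa, AZ)
  read a, top A: go to q1, push AA → (q1, baaa, AAZ)
  read b, top A: go to q0, push ε → (q0, aaa, AZ)
  read a, top A: go to q1, push AA → (q1, aa, AAZ)
  read a, top A: go to q0, push DA → (q0, a, DAAZ)
  read a, top D: go to q0, push CD → (q0, ε, CDAAZ)
All input consumed; M is in state q0.

q0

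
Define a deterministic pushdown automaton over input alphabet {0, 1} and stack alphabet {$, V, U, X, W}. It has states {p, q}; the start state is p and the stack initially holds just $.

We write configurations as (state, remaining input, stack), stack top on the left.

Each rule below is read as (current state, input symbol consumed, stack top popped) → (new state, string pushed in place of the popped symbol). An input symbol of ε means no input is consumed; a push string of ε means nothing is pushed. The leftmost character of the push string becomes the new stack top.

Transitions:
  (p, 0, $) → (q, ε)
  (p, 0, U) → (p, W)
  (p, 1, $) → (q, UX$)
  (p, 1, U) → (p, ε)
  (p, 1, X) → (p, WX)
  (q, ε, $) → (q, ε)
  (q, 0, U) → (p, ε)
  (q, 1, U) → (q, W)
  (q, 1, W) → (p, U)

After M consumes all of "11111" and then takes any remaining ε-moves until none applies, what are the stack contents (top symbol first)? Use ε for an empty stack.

(p, 11111, $)
  read 1, top $: go to q, push UX$ → (q, 1111, UX$)
  read 1, top U: go to q, push W → (q, 111, WX$)
  read 1, top W: go to p, push U → (p, 11, UX$)
  read 1, top U: go to p, push ε → (p, 1, X$)
  read 1, top X: go to p, push WX → (p, ε, WX$)
All input consumed in state p with stack WX$.

WX$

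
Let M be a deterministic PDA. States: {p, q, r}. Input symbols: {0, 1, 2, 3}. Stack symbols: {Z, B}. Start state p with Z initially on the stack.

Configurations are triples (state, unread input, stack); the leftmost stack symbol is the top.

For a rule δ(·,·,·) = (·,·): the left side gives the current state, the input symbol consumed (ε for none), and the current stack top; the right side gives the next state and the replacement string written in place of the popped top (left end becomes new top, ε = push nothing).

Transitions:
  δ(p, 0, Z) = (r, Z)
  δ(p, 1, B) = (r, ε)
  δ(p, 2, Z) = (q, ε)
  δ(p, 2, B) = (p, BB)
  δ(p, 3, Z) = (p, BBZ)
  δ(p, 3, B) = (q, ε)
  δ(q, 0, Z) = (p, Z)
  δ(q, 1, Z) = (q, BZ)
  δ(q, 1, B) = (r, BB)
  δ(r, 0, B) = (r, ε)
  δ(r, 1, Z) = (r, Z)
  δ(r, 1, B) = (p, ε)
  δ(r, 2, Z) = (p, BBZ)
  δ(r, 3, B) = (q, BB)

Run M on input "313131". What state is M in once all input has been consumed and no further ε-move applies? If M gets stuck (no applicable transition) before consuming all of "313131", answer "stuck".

r

(p, 313131, Z)
  read 3, top Z: go to p, push BBZ → (p, 13131, BBZ)
  read 1, top B: go to r, push ε → (r, 3131, BZ)
  read 3, top B: go to q, push BB → (q, 131, BBZ)
  read 1, top B: go to r, push BB → (r, 31, BBBZ)
  read 3, top B: go to q, push BB → (q, 1, BBBBZ)
  read 1, top B: go to r, push BB → (r, ε, BBBBBZ)
All input consumed; M is in state r.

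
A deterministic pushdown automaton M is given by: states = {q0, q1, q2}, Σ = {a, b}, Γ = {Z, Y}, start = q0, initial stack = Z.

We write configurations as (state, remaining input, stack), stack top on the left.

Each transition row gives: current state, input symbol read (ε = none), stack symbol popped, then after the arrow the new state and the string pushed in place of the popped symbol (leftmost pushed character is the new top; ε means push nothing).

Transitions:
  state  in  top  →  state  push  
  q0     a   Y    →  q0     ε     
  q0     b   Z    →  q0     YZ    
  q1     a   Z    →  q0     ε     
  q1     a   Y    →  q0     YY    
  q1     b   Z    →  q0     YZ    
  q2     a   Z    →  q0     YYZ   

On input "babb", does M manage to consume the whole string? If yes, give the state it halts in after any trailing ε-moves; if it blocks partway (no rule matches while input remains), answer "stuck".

stuck

(q0, babb, Z)
  read b, top Z: go to q0, push YZ → (q0, abb, YZ)
  read a, top Y: go to q0, push ε → (q0, bb, Z)
  read b, top Z: go to q0, push YZ → (q0, b, YZ)
No transition for (q0, b, top Y); M blocks with input b remaining.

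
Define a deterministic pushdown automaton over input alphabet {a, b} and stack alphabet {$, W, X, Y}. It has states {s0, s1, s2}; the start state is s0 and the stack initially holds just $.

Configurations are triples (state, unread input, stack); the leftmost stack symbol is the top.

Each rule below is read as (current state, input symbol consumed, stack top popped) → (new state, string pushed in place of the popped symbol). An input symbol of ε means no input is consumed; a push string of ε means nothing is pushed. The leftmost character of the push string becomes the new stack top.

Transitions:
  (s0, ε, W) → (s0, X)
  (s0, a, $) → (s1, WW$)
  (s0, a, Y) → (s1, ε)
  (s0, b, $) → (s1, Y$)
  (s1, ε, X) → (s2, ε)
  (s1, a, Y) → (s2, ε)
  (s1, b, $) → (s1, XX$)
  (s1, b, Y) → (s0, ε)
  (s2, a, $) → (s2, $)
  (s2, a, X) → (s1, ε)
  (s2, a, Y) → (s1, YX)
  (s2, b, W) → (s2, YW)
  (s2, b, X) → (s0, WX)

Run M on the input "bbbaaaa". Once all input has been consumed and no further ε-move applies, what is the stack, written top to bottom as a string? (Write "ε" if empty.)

$

(s0, bbbaaaa, $)
  read b, top $: go to s1, push Y$ → (s1, bbaaaa, Y$)
  read b, top Y: go to s0, push ε → (s0, baaaa, $)
  read b, top $: go to s1, push Y$ → (s1, aaaa, Y$)
  read a, top Y: go to s2, push ε → (s2, aaa, $)
  read a, top $: go to s2, push $ → (s2, aa, $)
  read a, top $: go to s2, push $ → (s2, a, $)
  read a, top $: go to s2, push $ → (s2, ε, $)
All input consumed in state s2 with stack $.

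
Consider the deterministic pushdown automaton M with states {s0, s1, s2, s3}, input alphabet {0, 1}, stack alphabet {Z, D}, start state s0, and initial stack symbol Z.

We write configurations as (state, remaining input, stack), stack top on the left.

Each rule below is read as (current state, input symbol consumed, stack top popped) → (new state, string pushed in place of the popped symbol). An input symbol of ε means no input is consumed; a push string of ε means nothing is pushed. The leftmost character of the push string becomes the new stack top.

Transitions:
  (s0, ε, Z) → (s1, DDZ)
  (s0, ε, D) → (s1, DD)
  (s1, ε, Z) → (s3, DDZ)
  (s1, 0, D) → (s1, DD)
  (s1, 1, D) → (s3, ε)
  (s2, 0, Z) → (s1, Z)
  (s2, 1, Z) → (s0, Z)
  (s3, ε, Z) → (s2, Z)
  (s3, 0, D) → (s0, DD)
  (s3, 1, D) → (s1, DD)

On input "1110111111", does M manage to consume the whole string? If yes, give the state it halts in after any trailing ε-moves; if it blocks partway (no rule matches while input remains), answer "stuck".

(s0, 1110111111, Z) ⊢ (s1, 1110111111, DDZ) ⊢ (s3, 110111111, DZ) ⊢ (s1, 10111111, DDZ) ⊢ (s3, 0111111, DZ) ⊢ (s0, 111111, DDZ) ⊢ (s1, 111111, DDDZ) ⊢ (s3, 11111, DDZ) ⊢ (s1, 1111, DDDZ) ⊢ (s3, 111, DDZ) ⊢ (s1, 11, DDDZ) ⊢ (s3, 1, DDZ) ⊢ (s1, ε, DDDZ)
All input consumed; M is in state s1.

s1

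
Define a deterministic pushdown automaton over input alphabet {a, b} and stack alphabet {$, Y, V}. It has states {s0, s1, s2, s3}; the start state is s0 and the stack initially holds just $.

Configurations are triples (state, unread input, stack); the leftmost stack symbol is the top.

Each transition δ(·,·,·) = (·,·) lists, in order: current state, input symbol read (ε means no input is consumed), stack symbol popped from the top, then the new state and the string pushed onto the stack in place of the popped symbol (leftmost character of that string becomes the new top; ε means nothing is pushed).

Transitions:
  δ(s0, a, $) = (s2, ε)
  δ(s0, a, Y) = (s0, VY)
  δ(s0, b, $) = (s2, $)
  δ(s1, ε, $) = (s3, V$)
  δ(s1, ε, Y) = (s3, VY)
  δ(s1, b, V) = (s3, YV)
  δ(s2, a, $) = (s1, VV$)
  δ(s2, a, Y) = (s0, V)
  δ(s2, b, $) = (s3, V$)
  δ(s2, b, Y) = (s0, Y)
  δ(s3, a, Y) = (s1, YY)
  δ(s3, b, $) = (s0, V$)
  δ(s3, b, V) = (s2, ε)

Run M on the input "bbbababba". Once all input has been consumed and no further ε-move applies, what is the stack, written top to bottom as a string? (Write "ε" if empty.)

(s0, bbbababba, $) ⊢ (s2, bbababba, $) ⊢ (s3, bababba, V$) ⊢ (s2, ababba, $) ⊢ (s1, babba, VV$) ⊢ (s3, abba, YVV$) ⊢ (s1, bba, YYVV$) ⊢ (s3, bba, VYYVV$) ⊢ (s2, ba, YYVV$) ⊢ (s0, a, YYVV$) ⊢ (s0, ε, VYYVV$)
All input consumed in state s0 with stack VYYVV$.

VYYVV$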